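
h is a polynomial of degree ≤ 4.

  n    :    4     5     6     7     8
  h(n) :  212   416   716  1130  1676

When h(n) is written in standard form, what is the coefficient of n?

-6

First differences: 204, 300, 414, 546. Second differences: 96, 114, 132. Third differences: 18, 18.
Level-3 differences are constant, so h has degree 3.
Fitting a degree-3 polynomial gives h(n) = 3n³ + 3n² - 6n - 4.
The coefficient of n is -6.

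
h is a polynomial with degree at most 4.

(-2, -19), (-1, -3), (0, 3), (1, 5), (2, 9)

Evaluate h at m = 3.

Write h(m) = am^4 + bm³ + cm² + dm + e; the 5 given values yield a linear system in the 5 coefficients.
Solving, the leading coefficient vanishes, and h(m) = m³ - 2m² + 3m + 3.
Then h(3) = 21.

21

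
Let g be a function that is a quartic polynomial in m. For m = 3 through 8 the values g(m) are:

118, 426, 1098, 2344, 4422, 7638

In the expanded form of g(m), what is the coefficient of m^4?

2

First differences: 308, 672, 1246, 2078, 3216. Second differences: 364, 574, 832, 1138. Third differences: 210, 258, 306. Fourth differences: 48, 48.
Level-4 differences are constant, so g has degree 4.
Fitting a degree-4 polynomial gives g(m) = 2m^4 - m³ - 5m - 2.
The coefficient of m^4 is 2.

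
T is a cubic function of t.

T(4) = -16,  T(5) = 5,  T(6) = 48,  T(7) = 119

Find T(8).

Write T(t) = at³ + bt² + ct + d; the 4 given values yield a linear system in the 4 coefficients.
Solving, T(t) = t³ - 4t² - 4t.
Then T(8) = 224.

224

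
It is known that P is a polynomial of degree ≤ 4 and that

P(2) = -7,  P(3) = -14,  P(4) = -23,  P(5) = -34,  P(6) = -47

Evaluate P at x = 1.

Write P(x) = ax^4 + bx³ + cx² + dx + e; the 5 given values yield a linear system in the 5 coefficients.
Solving, the top 2 coefficients vanish, and P(x) = -x² - 2x + 1.
Then P(1) = -2.

-2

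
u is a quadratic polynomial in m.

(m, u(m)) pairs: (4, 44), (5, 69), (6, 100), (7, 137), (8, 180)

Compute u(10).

284

First differences: 25, 31, 37, 43. Second differences: 6, 6, 6.
Level-2 differences are constant, so u has degree 2.
Fitting a degree-2 polynomial gives u(m) = 3m² - 2m + 4.
Then u(10) = 284.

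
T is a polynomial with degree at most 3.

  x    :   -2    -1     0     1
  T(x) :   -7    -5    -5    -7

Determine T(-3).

First differences: 2, 0, -2. Second differences: -2, -2.
Level-2 differences are constant, so T has degree 2.
Fitting a degree-2 polynomial gives T(x) = -x² - x - 5.
Then T(-3) = -11.

-11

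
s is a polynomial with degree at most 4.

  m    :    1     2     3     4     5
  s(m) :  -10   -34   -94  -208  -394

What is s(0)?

First differences: -24, -60, -114, -186. Second differences: -36, -54, -72. Third differences: -18, -18.
Level-3 differences are constant, so s has degree 3.
Fitting a degree-3 polynomial gives s(m) = -3m³ - 3m - 4.
The constant term is s(0) = -4.

-4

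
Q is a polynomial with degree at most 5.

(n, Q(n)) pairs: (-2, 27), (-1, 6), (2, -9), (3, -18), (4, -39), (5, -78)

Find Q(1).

-6

Write Q(n) = an^5 + bn^4 + cn³ + dn² + en + p; the 6 given values yield a linear system in the 6 coefficients.
Solving, the top 2 coefficients vanish, and Q(n) = -n³ + 3n² - 5n - 3.
Then Q(1) = -6.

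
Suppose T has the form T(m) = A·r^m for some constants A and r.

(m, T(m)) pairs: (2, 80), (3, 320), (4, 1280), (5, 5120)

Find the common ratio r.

4

Consecutive ratio: 320/80 = 4, and 1280/320 = 4, so r = 4.
Then A·4^2 = 80 gives A = 5, and T(m) = 5·4^m.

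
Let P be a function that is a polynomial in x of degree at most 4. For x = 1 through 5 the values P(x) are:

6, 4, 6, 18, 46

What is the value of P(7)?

First differences: -2, 2, 12, 28. Second differences: 4, 10, 16. Third differences: 6, 6.
Level-3 differences are constant, so P has degree 3.
Fitting a degree-3 polynomial gives P(x) = x³ - 4x² + 3x + 6.
Then P(7) = 174.

174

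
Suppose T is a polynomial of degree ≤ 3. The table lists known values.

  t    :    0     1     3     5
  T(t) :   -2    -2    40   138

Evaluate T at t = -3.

Write T(t) = at³ + bt² + ct + d; the 4 given values yield a linear system in the 4 coefficients.
Solving, the leading coefficient vanishes, and T(t) = 7t² - 7t - 2.
Then T(-3) = 82.

82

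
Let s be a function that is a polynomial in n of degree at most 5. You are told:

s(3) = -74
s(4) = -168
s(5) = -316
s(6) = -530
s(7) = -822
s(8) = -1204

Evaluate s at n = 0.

4

First differences: -94, -148, -214, -292, -382. Second differences: -54, -66, -78, -90. Third differences: -12, -12, -12.
Level-3 differences are constant, so s has degree 3.
Fitting a degree-3 polynomial gives s(n) = -2n³ - 3n² + n + 4.
Then s(0) = 4.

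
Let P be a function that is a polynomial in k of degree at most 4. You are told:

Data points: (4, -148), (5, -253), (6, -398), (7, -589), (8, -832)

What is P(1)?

-13

First differences: -105, -145, -191, -243. Second differences: -40, -46, -52. Third differences: -6, -6.
Level-3 differences are constant, so P has degree 3.
Fitting a degree-3 polynomial gives P(k) = -k³ - 5k² + k - 8.
Then P(1) = -13.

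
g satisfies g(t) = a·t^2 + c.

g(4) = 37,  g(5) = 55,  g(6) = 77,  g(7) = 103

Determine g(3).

23

From g(4) = 37 and g(5) = 55: 16a + c = 37 and 25a + c = 55.
Subtracting: 9a = 18, so a = 2; then c = 37 − 2·16 = 5.
So g(t) = 2t² + 5, and g(3) = 23.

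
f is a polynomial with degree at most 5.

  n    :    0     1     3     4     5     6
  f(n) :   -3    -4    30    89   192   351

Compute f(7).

Write f(n) = an^5 + bn^4 + cn³ + dn² + en + p; the 6 given values yield a linear system in the 6 coefficients.
Solving, the top 2 coefficients vanish, and f(n) = 2n³ - 2n² - n - 3.
Then f(7) = 578.

578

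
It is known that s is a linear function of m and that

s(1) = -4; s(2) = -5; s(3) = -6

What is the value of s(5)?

First differences: -1, -1.
Level-1 differences are constant, so s has degree 1.
Fitting a degree-1 polynomial gives s(m) = -m - 3.
Then s(5) = -8.

-8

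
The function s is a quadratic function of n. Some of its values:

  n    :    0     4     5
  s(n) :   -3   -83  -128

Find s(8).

-323

Write s(n) = an² + bn + c; the 3 given values yield a linear system in the 3 coefficients.
Solving, s(n) = -5n² - 3.
Then s(8) = -323.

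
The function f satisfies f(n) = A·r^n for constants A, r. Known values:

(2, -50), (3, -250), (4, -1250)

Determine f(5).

Consecutive ratio: -250/(-50) = 5, and -1250/(-250) = 5, so r = 5.
Then A·5^2 = -50 gives A = -2, and f(n) = -2·5^n.
f(5) = -2·5^5 = -6250.

-6250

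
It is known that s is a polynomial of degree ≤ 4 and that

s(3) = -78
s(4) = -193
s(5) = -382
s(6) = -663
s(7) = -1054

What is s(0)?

First differences: -115, -189, -281, -391. Second differences: -74, -92, -110. Third differences: -18, -18.
Level-3 differences are constant, so s has degree 3.
Fitting a degree-3 polynomial gives s(m) = -3m³ - m² + 3m + 3.
Then s(0) = 3.

3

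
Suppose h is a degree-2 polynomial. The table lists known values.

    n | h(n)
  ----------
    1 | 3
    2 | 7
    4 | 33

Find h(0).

5

Write h(n) = an² + bn + c; the 3 given values yield a linear system in the 3 coefficients.
Solving, h(n) = 3n² - 5n + 5.
Then h(0) = 5.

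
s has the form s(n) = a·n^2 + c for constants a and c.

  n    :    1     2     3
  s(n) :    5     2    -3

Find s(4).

From s(1) = 5 and s(2) = 2: 1a + c = 5 and 4a + c = 2.
Subtracting: 3a = -3, so a = -1; then c = 5 − (-1)·1 = 6.
So s(n) = -1n² + 6, and s(4) = -10.

-10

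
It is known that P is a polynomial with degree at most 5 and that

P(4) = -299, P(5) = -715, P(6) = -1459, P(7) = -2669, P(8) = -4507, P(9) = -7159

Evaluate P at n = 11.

-15769

First differences: -416, -744, -1210, -1838, -2652. Second differences: -328, -466, -628, -814. Third differences: -138, -162, -186. Fourth differences: -24, -24.
Level-4 differences are constant, so P has degree 4.
Fitting a degree-4 polynomial gives P(n) = -n^4 - n³ + 2n² - 4n + 5.
Then P(11) = -15769.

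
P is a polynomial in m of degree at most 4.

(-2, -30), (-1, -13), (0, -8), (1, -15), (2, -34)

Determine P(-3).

First differences: 17, 5, -7, -19. Second differences: -12, -12, -12.
Level-2 differences are constant, so P has degree 2.
Fitting a degree-2 polynomial gives P(m) = -6m² - m - 8.
Then P(-3) = -59.

-59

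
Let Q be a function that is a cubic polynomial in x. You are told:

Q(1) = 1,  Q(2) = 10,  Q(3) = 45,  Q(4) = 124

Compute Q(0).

Write Q(x) = ax³ + bx² + cx + d; the 4 given values yield a linear system in the 4 coefficients.
Solving, Q(x) = 3x³ - 5x² + 3x.
Then Q(0) = 0.

0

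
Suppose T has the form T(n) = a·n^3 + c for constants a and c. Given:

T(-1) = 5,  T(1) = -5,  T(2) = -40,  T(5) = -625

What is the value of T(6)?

-1080

From T(-1) = 5 and T(1) = -5: -1a + c = 5 and 1a + c = -5.
Subtracting: 2a = -10, so a = -5; then c = 5 − (-5)·(-1) = 0.
So T(n) = -5n³ + 0, and T(6) = -1080.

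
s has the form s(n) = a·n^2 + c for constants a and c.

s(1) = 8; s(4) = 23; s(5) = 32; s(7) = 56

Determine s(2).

From s(1) = 8 and s(4) = 23: 1a + c = 8 and 16a + c = 23.
Subtracting: 15a = 15, so a = 1; then c = 8 − 1·1 = 7.
So s(n) = 1n² + 7, and s(2) = 11.

11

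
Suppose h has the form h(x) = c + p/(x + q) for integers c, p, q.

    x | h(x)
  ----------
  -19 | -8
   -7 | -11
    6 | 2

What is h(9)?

(h(x) − c)(x + q) = p for each data point; the three points give a linear system in c and q, then p follows.
Solving: c = -6, q = -1, p = 40, so h(x) = -6 + 40/(x − 1).
Then h(9) = -6 + 40/8 = -1.

-1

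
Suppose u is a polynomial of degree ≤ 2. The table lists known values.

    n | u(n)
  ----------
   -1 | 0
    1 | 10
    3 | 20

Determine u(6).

Write u(n) = an² + bn + c; the 3 given values yield a linear system in the 3 coefficients.
Solving, the leading coefficient vanishes, and u(n) = 5n + 5.
Then u(6) = 35.

35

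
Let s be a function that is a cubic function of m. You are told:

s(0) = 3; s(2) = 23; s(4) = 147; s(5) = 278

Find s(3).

Write s(m) = am³ + bm² + cm + d; the 4 given values yield a linear system in the 4 coefficients.
Solving, s(m) = 2m³ + m² + 3.
Then s(3) = 66.

66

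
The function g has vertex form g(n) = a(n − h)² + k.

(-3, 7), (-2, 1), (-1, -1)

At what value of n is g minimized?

First differences -6, -2; second difference 4 = 2a, so a = 2.
Expanding, the n-coefficient is −2ah = -4h; matching it to the data gives h = -1, and then k = -1.
So g(n) = 2(n + 1)² − 1.
Hence h = -1.

-1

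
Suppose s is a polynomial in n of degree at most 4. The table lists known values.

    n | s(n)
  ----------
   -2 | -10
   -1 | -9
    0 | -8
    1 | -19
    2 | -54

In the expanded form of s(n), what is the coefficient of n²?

-6

Write s(n) = an^4 + bn³ + cn² + dn + e; the 5 given values yield a linear system in the 5 coefficients.
Solving, the leading coefficient vanishes, and s(n) = -2n³ - 6n² - 3n - 8.
The coefficient of n² is -6.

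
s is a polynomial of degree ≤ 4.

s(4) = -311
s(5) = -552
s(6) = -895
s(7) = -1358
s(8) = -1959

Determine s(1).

-20

First differences: -241, -343, -463, -601. Second differences: -102, -120, -138. Third differences: -18, -18.
Level-3 differences are constant, so s has degree 3.
Fitting a degree-3 polynomial gives s(x) = -3x³ - 6x² - 4x - 7.
Then s(1) = -20.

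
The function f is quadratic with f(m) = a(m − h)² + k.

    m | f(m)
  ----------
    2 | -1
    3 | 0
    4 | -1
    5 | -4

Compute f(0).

First differences 1, -1, -3; second difference -2 = 2a, so a = -1.
Expanding, the m-coefficient is −2ah = 2h; matching it to the data gives h = 3, and then k = 0.
So f(m) = -1(m − 3)² + 0.
f(0) = -1·(-3)² + 0 = -9.

-9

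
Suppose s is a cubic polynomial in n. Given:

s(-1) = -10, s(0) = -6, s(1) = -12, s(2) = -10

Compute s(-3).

-120

Write s(n) = an³ + bn² + cn + d; the 4 given values yield a linear system in the 4 coefficients.
Solving, s(n) = 3n³ - 5n² - 4n - 6.
Then s(-3) = -120.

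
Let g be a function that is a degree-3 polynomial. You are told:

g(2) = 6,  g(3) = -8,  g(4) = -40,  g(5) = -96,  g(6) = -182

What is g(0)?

4

First differences: -14, -32, -56, -86. Second differences: -18, -24, -30. Third differences: -6, -6.
Level-3 differences are constant, so g has degree 3.
Fitting a degree-3 polynomial gives g(x) = -x³ + 5x + 4.
The constant term is g(0) = 4.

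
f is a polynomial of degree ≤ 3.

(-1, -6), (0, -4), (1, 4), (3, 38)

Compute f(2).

18

Write f(n) = an³ + bn² + cn + d; the 4 given values yield a linear system in the 4 coefficients.
Solving, the leading coefficient vanishes, and f(n) = 3n² + 5n - 4.
Then f(2) = 18.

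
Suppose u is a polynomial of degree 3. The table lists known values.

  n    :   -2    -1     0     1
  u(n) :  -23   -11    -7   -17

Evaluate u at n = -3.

-37

Write u(n) = an³ + bn² + cn + d; the 4 given values yield a linear system in the 4 coefficients.
Solving, u(n) = -n³ - 7n² - 2n - 7.
Then u(-3) = -37.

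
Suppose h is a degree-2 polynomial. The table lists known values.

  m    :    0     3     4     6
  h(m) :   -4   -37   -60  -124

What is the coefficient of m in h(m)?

Write h(m) = am² + bm + c; the 4 given values yield a linear system in the 3 coefficients.
Solving, h(m) = -3m² - 2m - 4.
The coefficient of m is -2.

-2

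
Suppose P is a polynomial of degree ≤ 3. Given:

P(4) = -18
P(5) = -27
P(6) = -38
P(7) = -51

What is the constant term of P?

First differences: -9, -11, -13. Second differences: -2, -2.
Level-2 differences are constant, so P has degree 2.
Fitting a degree-2 polynomial gives P(n) = -n² - 2.
The constant term is P(0) = -2.

-2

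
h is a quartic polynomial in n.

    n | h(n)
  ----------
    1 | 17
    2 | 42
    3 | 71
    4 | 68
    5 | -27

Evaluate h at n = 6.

Write h(n) = an^4 + bn³ + cn² + dn + e; the 5 given values yield a linear system in the 5 coefficients.
Solving, h(n) = -n^4 + 4n³ + 3n² + 3n + 8.
Then h(6) = -298.

-298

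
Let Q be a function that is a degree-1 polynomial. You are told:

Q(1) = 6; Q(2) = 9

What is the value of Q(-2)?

Write Q(t) = at + b; the 2 given values yield a linear system in the 2 coefficients.
Solving, Q(t) = 3t + 3.
Then Q(-2) = -3.

-3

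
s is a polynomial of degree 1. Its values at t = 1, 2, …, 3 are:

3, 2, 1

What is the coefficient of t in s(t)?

-1

First differences: -1, -1.
Level-1 differences are constant, so s has degree 1.
Fitting a degree-1 polynomial gives s(t) = -t + 4.
The coefficient of t is -1.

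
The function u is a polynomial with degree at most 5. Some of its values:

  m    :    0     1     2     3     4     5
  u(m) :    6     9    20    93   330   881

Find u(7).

First differences: 3, 11, 73, 237, 551. Second differences: 8, 62, 164, 314. Third differences: 54, 102, 150. Fourth differences: 48, 48.
Level-4 differences are constant, so u has degree 4.
Fitting a degree-4 polynomial gives u(m) = 2m^4 - 3m³ - m² + 5m + 6.
Then u(7) = 3765.

3765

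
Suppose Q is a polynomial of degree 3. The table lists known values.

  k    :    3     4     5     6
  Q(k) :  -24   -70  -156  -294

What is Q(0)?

Write Q(k) = ak³ + bk² + ck + d; the 4 given values yield a linear system in the 4 coefficients.
Solving, Q(k) = -2k³ + 4k² - 6.
Then Q(0) = -6.

-6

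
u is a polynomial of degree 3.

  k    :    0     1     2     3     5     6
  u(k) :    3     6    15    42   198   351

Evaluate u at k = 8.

Write u(k) = ak³ + bk² + ck + d; the 6 given values yield a linear system in the 4 coefficients.
Solving, u(k) = 2k³ - 3k² + 4k + 3.
Then u(8) = 867.

867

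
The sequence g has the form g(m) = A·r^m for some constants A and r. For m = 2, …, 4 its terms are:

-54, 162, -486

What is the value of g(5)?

1458

Consecutive ratio: 162/(-54) = -3, and -486/162 = -3, so r = -3.
Then A·(-3)^2 = -54 gives A = -6, and g(m) = -6·(-3)^m.
g(5) = -6·(-3)^5 = 1458.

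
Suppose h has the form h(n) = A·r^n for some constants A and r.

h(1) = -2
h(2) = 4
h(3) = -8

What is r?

Consecutive ratio: 4/(-2) = -2, and -8/4 = -2, so r = -2.
Then A·(-2)^1 = -2 gives A = 1, and h(n) = 1·(-2)^n.

-2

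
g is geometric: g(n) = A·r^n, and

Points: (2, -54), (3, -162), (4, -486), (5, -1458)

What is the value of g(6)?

-4374

Consecutive ratio: -162/(-54) = 3, and -486/(-162) = 3, so r = 3.
Then A·3^2 = -54 gives A = -6, and g(n) = -6·3^n.
g(6) = -6·3^6 = -4374.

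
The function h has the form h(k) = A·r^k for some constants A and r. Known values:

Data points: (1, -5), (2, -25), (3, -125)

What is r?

Consecutive ratio: -25/(-5) = 5, and -125/(-25) = 5, so r = 5.
Then A·5^1 = -5 gives A = -1, and h(k) = -1·5^k.

5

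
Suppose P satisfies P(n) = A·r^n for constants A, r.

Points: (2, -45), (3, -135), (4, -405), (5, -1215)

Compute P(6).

Consecutive ratio: -135/(-45) = 3, and -405/(-135) = 3, so r = 3.
Then A·3^2 = -45 gives A = -5, and P(n) = -5·3^n.
P(6) = -5·3^6 = -3645.

-3645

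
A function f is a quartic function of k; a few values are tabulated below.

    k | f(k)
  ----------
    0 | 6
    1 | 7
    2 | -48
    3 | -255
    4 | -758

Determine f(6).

Write f(k) = ak^4 + bk³ + ck² + dk + e; the 5 given values yield a linear system in the 5 coefficients.
Solving, f(k) = -2k^4 - 4k³ - 2k² + 9k + 6.
Then f(6) = -3468.

-3468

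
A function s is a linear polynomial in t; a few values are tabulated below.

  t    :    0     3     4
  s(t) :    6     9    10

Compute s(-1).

Write s(t) = at + b; the 3 given values yield a linear system in the 2 coefficients.
Solving, s(t) = t + 6.
Then s(-1) = 5.

5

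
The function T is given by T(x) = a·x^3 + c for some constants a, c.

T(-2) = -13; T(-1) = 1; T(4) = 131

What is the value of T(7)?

From T(-2) = -13 and T(-1) = 1: -8a + c = -13 and -1a + c = 1.
Subtracting: 7a = 14, so a = 2; then c = -13 − 2·(-8) = 3.
So T(x) = 2x³ + 3, and T(7) = 689.

689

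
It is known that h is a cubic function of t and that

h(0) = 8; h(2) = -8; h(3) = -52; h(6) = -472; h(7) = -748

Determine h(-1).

4

Write h(t) = at³ + bt² + ct + d; the 5 given values yield a linear system in the 4 coefficients.
Solving, h(t) = -2t³ - 2t² + 4t + 8.
Then h(-1) = 4.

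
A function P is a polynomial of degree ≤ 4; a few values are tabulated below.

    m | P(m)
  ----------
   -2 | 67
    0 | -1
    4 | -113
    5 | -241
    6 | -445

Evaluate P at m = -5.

Write P(m) = am^4 + bm³ + cm² + dm + e; the 5 given values yield a linear system in the 5 coefficients.
Solving, the leading coefficient vanishes, and P(m) = -3m³ + 7m² - 8m - 1.
Then P(-5) = 589.

589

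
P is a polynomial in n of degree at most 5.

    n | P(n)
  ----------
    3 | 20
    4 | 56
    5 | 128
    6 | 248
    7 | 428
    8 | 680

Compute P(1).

8

Write P(n) = an^5 + bn^4 + cn³ + dn² + en + p; the 6 given values yield a linear system in the 6 coefficients.
Solving, the top 2 coefficients vanish, and P(n) = 2n³ - 6n² + 4n + 8.
Then P(1) = 8.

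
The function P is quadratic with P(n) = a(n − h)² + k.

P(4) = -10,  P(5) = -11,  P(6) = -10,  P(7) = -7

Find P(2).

First differences -1, 1, 3; second difference 2 = 2a, so a = 1.
Expanding, the n-coefficient is −2ah = -2h; matching it to the data gives h = 5, and then k = -11.
So P(n) = 1(n − 5)² − 11.
P(2) = 1·(-3)² − 11 = -2.

-2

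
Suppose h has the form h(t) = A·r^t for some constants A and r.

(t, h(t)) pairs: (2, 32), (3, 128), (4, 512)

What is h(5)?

2048

Consecutive ratio: 128/32 = 4, and 512/128 = 4, so r = 4.
Then A·4^2 = 32 gives A = 2, and h(t) = 2·4^t.
h(5) = 2·4^5 = 2048.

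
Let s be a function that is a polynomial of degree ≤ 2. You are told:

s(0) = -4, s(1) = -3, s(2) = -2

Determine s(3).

-1

Write s(t) = at² + bt + c; the 3 given values yield a linear system in the 3 coefficients.
Solving, the leading coefficient vanishes, and s(t) = t - 4.
Then s(3) = -1.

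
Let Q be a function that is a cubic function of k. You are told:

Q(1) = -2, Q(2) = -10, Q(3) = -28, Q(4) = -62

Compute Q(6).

Write Q(k) = ak³ + bk² + ck + d; the 4 given values yield a linear system in the 4 coefficients.
Solving, Q(k) = -k³ + k² - 4k + 2.
Then Q(6) = -202.

-202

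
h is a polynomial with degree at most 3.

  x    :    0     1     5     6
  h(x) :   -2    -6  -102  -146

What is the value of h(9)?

Write h(x) = ax³ + bx² + cx + d; the 4 given values yield a linear system in the 4 coefficients.
Solving, the leading coefficient vanishes, and h(x) = -4x² - 2.
Then h(9) = -326.

-326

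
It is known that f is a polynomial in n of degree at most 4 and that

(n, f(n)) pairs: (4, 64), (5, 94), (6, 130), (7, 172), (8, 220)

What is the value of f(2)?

22

Write f(n) = an^4 + bn³ + cn² + dn + e; the 5 given values yield a linear system in the 5 coefficients.
Solving, the top 2 coefficients vanish, and f(n) = 3n² + 3n + 4.
Then f(2) = 22.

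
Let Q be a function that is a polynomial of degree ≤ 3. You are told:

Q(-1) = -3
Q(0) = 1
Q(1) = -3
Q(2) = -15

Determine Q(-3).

-35

First differences: 4, -4, -12. Second differences: -8, -8.
Level-2 differences are constant, so Q has degree 2.
Fitting a degree-2 polynomial gives Q(m) = -4m² + 1.
Then Q(-3) = -35.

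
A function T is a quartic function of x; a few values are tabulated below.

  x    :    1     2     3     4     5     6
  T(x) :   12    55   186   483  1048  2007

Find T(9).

Write T(x) = ax^4 + bx³ + cx² + dx + e; the 6 given values yield a linear system in the 5 coefficients.
Solving, T(x) = x^4 + 3x³ + x² + 4x + 3.
Then T(9) = 8868.

8868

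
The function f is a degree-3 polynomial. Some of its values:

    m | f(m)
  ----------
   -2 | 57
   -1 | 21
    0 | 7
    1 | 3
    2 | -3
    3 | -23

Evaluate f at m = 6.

First differences: -36, -14, -4, -6, -20. Second differences: 22, 10, -2, -14. Third differences: -12, -12, -12.
Level-3 differences are constant, so f has degree 3.
Fitting a degree-3 polynomial gives f(m) = -2m³ + 5m² - 7m + 7.
Then f(6) = -287.

-287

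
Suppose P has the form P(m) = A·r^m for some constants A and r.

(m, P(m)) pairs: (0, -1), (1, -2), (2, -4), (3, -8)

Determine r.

Consecutive ratio: -2/(-1) = 2, and -4/(-2) = 2, so r = 2.
Then A·2^0 = -1 gives A = -1, and P(m) = -1·2^m.

2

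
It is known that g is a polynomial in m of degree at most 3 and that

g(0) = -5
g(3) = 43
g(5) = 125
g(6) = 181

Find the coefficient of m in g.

Write g(m) = am³ + bm² + cm + d; the 4 given values yield a linear system in the 4 coefficients.
Solving, the leading coefficient vanishes, and g(m) = 5m² + m - 5.
The coefficient of m is 1.

1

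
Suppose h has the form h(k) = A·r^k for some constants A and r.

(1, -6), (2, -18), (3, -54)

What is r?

3

Consecutive ratio: -18/(-6) = 3, and -54/(-18) = 3, so r = 3.
Then A·3^1 = -6 gives A = -2, and h(k) = -2·3^k.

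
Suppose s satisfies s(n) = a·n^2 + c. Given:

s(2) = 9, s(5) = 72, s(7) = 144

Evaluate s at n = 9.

From s(2) = 9 and s(5) = 72: 4a + c = 9 and 25a + c = 72.
Subtracting: 21a = 63, so a = 3; then c = 9 − 3·4 = -3.
So s(n) = 3n² − 3, and s(9) = 240.

240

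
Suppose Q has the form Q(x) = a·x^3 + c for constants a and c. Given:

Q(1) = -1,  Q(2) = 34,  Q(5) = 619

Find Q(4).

From Q(1) = -1 and Q(2) = 34: 1a + c = -1 and 8a + c = 34.
Subtracting: 7a = 35, so a = 5; then c = -1 − 5·1 = -6.
So Q(x) = 5x³ − 6, and Q(4) = 314.

314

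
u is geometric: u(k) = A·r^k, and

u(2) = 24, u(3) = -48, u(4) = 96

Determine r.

Consecutive ratio: -48/24 = -2, and 96/(-48) = -2, so r = -2.
Then A·(-2)^2 = 24 gives A = 6, and u(k) = 6·(-2)^k.

-2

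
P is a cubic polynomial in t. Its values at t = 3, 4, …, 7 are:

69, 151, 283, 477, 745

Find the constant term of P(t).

3

First differences: 82, 132, 194, 268. Second differences: 50, 62, 74. Third differences: 12, 12.
Level-3 differences are constant, so P has degree 3.
Fitting a degree-3 polynomial gives P(t) = 2t³ + t² + t + 3.
The constant term is P(0) = 3.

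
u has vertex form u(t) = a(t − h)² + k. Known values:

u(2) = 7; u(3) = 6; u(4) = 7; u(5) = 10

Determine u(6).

First differences -1, 1, 3; second difference 2 = 2a, so a = 1.
Expanding, the t-coefficient is −2ah = -2h; matching it to the data gives h = 3, and then k = 6.
So u(t) = 1(t − 3)² + 6.
u(6) = 1·3² + 6 = 15.

15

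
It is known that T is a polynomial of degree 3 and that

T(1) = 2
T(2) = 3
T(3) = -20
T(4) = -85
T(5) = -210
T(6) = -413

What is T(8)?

First differences: 1, -23, -65, -125, -203. Second differences: -24, -42, -60, -78. Third differences: -18, -18, -18.
Level-3 differences are constant, so T has degree 3.
Fitting a degree-3 polynomial gives T(t) = -3t³ + 6t² + 4t - 5.
Then T(8) = -1125.

-1125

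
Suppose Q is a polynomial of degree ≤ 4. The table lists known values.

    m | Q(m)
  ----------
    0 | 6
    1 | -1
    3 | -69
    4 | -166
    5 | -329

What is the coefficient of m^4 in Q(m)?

Write Q(m) = am^4 + bm³ + cm² + dm + e; the 5 given values yield a linear system in the 5 coefficients.
Solving, the leading coefficient vanishes, and Q(m) = -3m³ + 3m² - 7m + 6.
The coefficient of m^4 is 0.

0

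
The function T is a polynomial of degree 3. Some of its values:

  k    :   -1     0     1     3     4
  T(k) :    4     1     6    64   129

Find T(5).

Write T(k) = ak³ + bk² + ck + d; the 5 given values yield a linear system in the 4 coefficients.
Solving, T(k) = k³ + 4k² + 1.
Then T(5) = 226.

226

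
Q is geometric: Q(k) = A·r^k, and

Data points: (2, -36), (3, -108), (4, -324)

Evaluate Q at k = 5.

Consecutive ratio: -108/(-36) = 3, and -324/(-108) = 3, so r = 3.
Then A·3^2 = -36 gives A = -4, and Q(k) = -4·3^k.
Q(5) = -4·3^5 = -972.

-972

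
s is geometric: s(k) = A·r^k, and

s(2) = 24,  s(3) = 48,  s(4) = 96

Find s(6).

Consecutive ratio: 48/24 = 2, and 96/48 = 2, so r = 2.
Then A·2^2 = 24 gives A = 6, and s(k) = 6·2^k.
s(6) = 6·2^6 = 384.

384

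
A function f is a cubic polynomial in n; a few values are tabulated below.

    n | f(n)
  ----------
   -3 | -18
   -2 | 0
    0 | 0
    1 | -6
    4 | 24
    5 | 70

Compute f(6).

Write f(n) = an³ + bn² + cn + d; the 6 given values yield a linear system in the 4 coefficients.
Solving, f(n) = n³ - n² - 6n.
Then f(6) = 144.

144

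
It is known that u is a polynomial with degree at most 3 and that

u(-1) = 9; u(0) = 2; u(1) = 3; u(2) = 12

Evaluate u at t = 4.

Write u(t) = at³ + bt² + ct + d; the 4 given values yield a linear system in the 4 coefficients.
Solving, the leading coefficient vanishes, and u(t) = 4t² - 3t + 2.
Then u(4) = 54.

54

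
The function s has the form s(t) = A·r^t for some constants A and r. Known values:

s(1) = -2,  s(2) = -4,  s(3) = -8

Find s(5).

-32

Consecutive ratio: -4/(-2) = 2, and -8/(-4) = 2, so r = 2.
Then A·2^1 = -2 gives A = -1, and s(t) = -1·2^t.
s(5) = -1·2^5 = -32.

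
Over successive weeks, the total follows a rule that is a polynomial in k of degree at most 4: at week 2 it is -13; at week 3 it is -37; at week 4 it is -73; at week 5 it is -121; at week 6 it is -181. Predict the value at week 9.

Write the value at k as g(k).
First differences: -24, -36, -48, -60. Second differences: -12, -12, -12.
Level-2 differences are constant, so g has degree 2.
Fitting a degree-2 polynomial gives g(k) = -6k² + 6k - 1.
Then g(9) = -433.

-433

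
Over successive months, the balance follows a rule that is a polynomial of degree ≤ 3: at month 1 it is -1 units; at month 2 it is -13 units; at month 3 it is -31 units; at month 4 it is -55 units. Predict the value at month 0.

Write the value at t as h(t).
First differences: -12, -18, -24. Second differences: -6, -6.
Level-2 differences are constant, so h has degree 2.
Fitting a degree-2 polynomial gives h(t) = -3t² - 3t + 5.
Then h(0) = 5.

5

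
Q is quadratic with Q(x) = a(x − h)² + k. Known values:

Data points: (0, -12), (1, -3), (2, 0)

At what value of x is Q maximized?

2

First differences 9, 3; second difference -6 = 2a, so a = -3.
Expanding, the x-coefficient is −2ah = 6h; matching it to the data gives h = 2, and then k = 0.
So Q(x) = -3(x − 2)² + 0.
Hence h = 2.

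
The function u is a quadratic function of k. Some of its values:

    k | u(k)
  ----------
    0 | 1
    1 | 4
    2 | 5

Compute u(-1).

-4

Write u(k) = ak² + bk + c; the 3 given values yield a linear system in the 3 coefficients.
Solving, u(k) = -k² + 4k + 1.
Then u(-1) = -4.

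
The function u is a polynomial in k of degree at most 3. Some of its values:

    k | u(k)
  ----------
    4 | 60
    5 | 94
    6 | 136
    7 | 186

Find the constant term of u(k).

First differences: 34, 42, 50. Second differences: 8, 8.
Level-2 differences are constant, so u has degree 2.
Fitting a degree-2 polynomial gives u(k) = 4k² - 2k + 4.
The constant term is u(0) = 4.

4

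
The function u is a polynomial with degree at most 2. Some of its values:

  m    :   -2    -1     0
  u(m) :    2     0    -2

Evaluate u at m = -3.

First differences: -2, -2.
Level-1 differences are constant, so u has degree 1.
Fitting a degree-1 polynomial gives u(m) = -2m - 2.
Then u(-3) = 4.

4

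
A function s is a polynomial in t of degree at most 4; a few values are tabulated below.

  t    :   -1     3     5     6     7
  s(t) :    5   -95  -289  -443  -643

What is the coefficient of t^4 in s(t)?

0

Write s(t) = at^4 + bt³ + ct² + dt + e; the 5 given values yield a linear system in the 5 coefficients.
Solving, the leading coefficient vanishes, and s(t) = -t³ - 5t² - 8t + 1.
The coefficient of t^4 is 0.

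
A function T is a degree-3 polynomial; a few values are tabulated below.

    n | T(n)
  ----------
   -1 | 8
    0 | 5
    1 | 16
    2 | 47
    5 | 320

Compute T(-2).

19

Write T(n) = an³ + bn² + cn + d; the 5 given values yield a linear system in the 4 coefficients.
Solving, T(n) = n³ + 7n² + 3n + 5.
Then T(-2) = 19.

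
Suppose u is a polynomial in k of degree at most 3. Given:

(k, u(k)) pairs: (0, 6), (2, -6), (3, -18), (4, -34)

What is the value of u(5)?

-54

Write u(k) = ak³ + bk² + ck + d; the 4 given values yield a linear system in the 4 coefficients.
Solving, the leading coefficient vanishes, and u(k) = -2k² - 2k + 6.
Then u(5) = -54.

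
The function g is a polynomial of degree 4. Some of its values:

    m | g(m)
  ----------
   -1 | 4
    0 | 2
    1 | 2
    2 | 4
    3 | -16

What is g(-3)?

Write g(m) = am^4 + bm³ + cm² + dm + e; the 5 given values yield a linear system in the 5 coefficients.
Solving, g(m) = -m^4 + 2m³ + 2m² - 3m + 2.
Then g(-3) = -106.

-106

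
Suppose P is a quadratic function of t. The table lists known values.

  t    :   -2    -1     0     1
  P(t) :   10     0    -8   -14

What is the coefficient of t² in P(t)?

First differences: -10, -8, -6. Second differences: 2, 2.
Level-2 differences are constant, so P has degree 2.
Fitting a degree-2 polynomial gives P(t) = t² - 7t - 8.
The coefficient of t² is 1.

1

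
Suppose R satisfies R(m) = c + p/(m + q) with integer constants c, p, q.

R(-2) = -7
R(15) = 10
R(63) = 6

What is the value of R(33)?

7

(R(m) − c)(m + q) = p for each data point; the three points give a linear system in c and q, then p follows.
Solving: c = 5, q = -3, p = 60, so R(m) = 5 + 60/(m − 3).
Then R(33) = 5 + 60/30 = 7.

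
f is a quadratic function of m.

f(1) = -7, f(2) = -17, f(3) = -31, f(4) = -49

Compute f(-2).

-1

First differences: -10, -14, -18. Second differences: -4, -4.
Level-2 differences are constant, so f has degree 2.
Fitting a degree-2 polynomial gives f(m) = -2m² - 4m - 1.
Then f(-2) = -1.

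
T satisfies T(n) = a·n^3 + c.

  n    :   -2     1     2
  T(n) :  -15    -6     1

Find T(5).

From T(-2) = -15 and T(1) = -6: -8a + c = -15 and 1a + c = -6.
Subtracting: 9a = 9, so a = 1; then c = -15 − 1·(-8) = -7.
So T(n) = 1n³ − 7, and T(5) = 118.

118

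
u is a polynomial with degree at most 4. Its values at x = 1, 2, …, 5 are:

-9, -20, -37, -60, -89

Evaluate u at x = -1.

-5

First differences: -11, -17, -23, -29. Second differences: -6, -6, -6.
Level-2 differences are constant, so u has degree 2.
Fitting a degree-2 polynomial gives u(x) = -3x² - 2x - 4.
Then u(-1) = -5.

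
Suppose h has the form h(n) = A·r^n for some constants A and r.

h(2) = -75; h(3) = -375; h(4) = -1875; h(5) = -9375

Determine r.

5

Consecutive ratio: -375/(-75) = 5, and -1875/(-375) = 5, so r = 5.
Then A·5^2 = -75 gives A = -3, and h(n) = -3·5^n.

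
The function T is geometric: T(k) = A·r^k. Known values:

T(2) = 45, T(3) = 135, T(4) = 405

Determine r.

3

Consecutive ratio: 135/45 = 3, and 405/135 = 3, so r = 3.
Then A·3^2 = 45 gives A = 5, and T(k) = 5·3^k.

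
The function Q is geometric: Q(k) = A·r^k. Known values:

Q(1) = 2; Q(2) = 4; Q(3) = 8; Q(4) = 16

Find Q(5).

Consecutive ratio: 4/2 = 2, and 8/4 = 2, so r = 2.
Then A·2^1 = 2 gives A = 1, and Q(k) = 1·2^k.
Q(5) = 1·2^5 = 32.

32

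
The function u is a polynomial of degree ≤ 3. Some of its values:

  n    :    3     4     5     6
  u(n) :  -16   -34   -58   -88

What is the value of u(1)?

First differences: -18, -24, -30. Second differences: -6, -6.
Level-2 differences are constant, so u has degree 2.
Fitting a degree-2 polynomial gives u(n) = -3n² + 3n + 2.
Then u(1) = 2.

2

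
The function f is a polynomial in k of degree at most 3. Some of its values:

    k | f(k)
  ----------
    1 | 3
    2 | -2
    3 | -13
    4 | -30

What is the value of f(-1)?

Write f(k) = ak³ + bk² + ck + d; the 4 given values yield a linear system in the 4 coefficients.
Solving, the leading coefficient vanishes, and f(k) = -3k² + 4k + 2.
Then f(-1) = -5.

-5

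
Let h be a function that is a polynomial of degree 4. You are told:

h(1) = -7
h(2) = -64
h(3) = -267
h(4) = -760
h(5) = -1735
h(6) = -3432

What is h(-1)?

5

Write h(m) = am^4 + bm³ + cm² + dm + e; the 6 given values yield a linear system in the 5 coefficients.
Solving, h(m) = -2m^4 - 4m³ + m² - 2m.
Then h(-1) = 5.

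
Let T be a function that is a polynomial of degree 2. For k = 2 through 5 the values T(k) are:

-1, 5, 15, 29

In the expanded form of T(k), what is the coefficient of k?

-4

First differences: 6, 10, 14. Second differences: 4, 4.
Level-2 differences are constant, so T has degree 2.
Fitting a degree-2 polynomial gives T(k) = 2k² - 4k - 1.
The coefficient of k is -4.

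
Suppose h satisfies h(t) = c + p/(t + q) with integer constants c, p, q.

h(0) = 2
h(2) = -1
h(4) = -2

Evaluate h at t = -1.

8

(h(t) − c)(t + q) = p for each data point; the three points give a linear system in c and q, then p follows.
Solving: c = -4, q = 2, p = 12, so h(t) = -4 + 12/(t + 2).
Then h(-1) = -4 + 12/1 = 8.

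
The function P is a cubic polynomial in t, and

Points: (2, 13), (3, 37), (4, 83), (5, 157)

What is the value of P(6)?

Write P(t) = at³ + bt² + ct + d; the 4 given values yield a linear system in the 4 coefficients.
Solving, P(t) = t³ + 2t² - 5t + 7.
Then P(6) = 265.

265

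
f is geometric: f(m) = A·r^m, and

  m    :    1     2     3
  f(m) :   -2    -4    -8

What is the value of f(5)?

-32

Consecutive ratio: -4/(-2) = 2, and -8/(-4) = 2, so r = 2.
Then A·2^1 = -2 gives A = -1, and f(m) = -1·2^m.
f(5) = -1·2^5 = -32.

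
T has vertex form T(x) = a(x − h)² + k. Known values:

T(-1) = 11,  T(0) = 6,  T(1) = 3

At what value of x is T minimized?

First differences -5, -3; second difference 2 = 2a, so a = 1.
Expanding, the x-coefficient is −2ah = -2h; matching it to the data gives h = 2, and then k = 2.
So T(x) = 1(x − 2)² + 2.
Hence h = 2.

2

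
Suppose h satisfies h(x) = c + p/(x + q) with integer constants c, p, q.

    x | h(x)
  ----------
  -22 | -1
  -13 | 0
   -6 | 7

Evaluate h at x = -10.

1

(h(x) − c)(x + q) = p for each data point; the three points give a linear system in c and q, then p follows.
Solving: c = -2, q = 4, p = -18, so h(x) = -2 − 18/(x + 4).
Then h(-10) = -2 − 18/(-6) = 1.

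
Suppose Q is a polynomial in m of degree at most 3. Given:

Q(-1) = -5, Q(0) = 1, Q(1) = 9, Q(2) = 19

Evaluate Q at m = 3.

First differences: 6, 8, 10. Second differences: 2, 2.
Level-2 differences are constant, so Q has degree 2.
Extending the table by one column gives the next first difference 12, so Q(3) = 19 + 12 = 31.

31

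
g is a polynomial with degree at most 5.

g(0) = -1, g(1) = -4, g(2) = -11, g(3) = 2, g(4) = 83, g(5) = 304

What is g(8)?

Write g(t) = at^5 + bt^4 + ct³ + dt² + et + p; the 6 given values yield a linear system in the 6 coefficients.
Solving, the leading coefficient vanishes, and g(t) = t^4 - 2t³ - 3t² + t - 1.
Then g(8) = 2887.

2887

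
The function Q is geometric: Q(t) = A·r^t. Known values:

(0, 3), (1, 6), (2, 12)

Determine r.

2

Consecutive ratio: 6/3 = 2, and 12/6 = 2, so r = 2.
Then A·2^0 = 3 gives A = 3, and Q(t) = 3·2^t.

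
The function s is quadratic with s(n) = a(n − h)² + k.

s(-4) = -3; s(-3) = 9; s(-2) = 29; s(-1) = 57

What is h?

-5

First differences 12, 20, 28; second difference 8 = 2a, so a = 4.
Expanding, the n-coefficient is −2ah = -8h; matching it to the data gives h = -5, and then k = -7.
So s(n) = 4(n + 5)² − 7.
Hence h = -5.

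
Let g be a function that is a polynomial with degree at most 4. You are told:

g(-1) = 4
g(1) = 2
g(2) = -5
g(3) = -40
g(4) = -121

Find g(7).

Write g(t) = at^4 + bt³ + ct² + dt + e; the 5 given values yield a linear system in the 5 coefficients.
Solving, the leading coefficient vanishes, and g(t) = -3t³ + 4t² + 2t - 1.
Then g(7) = -820.

-820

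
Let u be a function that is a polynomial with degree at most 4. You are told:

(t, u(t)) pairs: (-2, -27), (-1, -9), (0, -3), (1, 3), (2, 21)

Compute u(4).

Write u(t) = at^4 + bt³ + ct² + dt + e; the 5 given values yield a linear system in the 5 coefficients.
Solving, the leading coefficient vanishes, and u(t) = 2t³ + 4t - 3.
Then u(4) = 141.

141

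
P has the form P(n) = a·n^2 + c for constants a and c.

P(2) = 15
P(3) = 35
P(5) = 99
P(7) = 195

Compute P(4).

From P(2) = 15 and P(3) = 35: 4a + c = 15 and 9a + c = 35.
Subtracting: 5a = 20, so a = 4; then c = 15 − 4·4 = -1.
So P(n) = 4n² − 1, and P(4) = 63.

63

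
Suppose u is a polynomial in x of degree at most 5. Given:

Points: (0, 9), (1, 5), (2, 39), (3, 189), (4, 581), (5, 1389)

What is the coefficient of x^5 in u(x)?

0

Write u(x) = ax^5 + bx^4 + cx³ + dx² + ex + p; the 6 given values yield a linear system in the 6 coefficients.
Solving, the leading coefficient vanishes, and u(x) = 2x^4 + x³ + 2x² - 9x + 9.
The coefficient of x^5 is 0.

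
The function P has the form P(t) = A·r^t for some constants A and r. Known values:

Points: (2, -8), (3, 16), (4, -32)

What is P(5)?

Consecutive ratio: 16/(-8) = -2, and -32/16 = -2, so r = -2.
Then A·(-2)^2 = -8 gives A = -2, and P(t) = -2·(-2)^t.
P(5) = -2·(-2)^5 = 64.

64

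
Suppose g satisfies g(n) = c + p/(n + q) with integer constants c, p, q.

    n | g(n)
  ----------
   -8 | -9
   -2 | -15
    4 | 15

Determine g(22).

(g(n) − c)(n + q) = p for each data point; the three points give a linear system in c and q, then p follows.
Solving: c = -5, q = -2, p = 40, so g(n) = -5 + 40/(n − 2).
Then g(22) = -5 + 40/20 = -3.

-3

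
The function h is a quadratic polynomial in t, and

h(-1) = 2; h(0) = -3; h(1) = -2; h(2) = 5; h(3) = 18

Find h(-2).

Write h(t) = at² + bt + c; the 5 given values yield a linear system in the 3 coefficients.
Solving, h(t) = 3t² - 2t - 3.
Then h(-2) = 13.

13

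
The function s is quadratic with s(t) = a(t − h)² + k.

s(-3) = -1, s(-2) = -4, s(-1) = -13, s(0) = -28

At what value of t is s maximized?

-3

First differences -3, -9, -15; second difference -6 = 2a, so a = -3.
Expanding, the t-coefficient is −2ah = 6h; matching it to the data gives h = -3, and then k = -1.
So s(t) = -3(t + 3)² − 1.
Hence h = -3.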